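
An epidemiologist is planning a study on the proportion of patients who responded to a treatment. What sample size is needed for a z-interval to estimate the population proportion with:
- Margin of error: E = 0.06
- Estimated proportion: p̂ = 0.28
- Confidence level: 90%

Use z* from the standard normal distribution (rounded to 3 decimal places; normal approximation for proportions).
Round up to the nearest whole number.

Using z* for proportion z-interval (normal approximation).

For 90% confidence, z* = 1.645 (from standard normal table)

Sample size formula for proportion z-interval: n = z*²p̂(1-p̂)/E²

n = 1.645² × 0.28 × 0.72 / 0.06²
  = 2.706025 × 0.2016 / 0.0036
  = 151.5374

Round up to the nearest whole number: n = 152

152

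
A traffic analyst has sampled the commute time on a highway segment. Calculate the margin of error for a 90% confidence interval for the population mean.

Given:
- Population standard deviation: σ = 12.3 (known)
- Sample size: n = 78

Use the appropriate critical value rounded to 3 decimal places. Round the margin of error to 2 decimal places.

The population standard deviation σ is known, so use the z-interval margin of error formula.

For 90% confidence, z* = 1.645 (from standard normal table)

Margin of error formula for z-interval: E = z* × σ/√n

E = 1.645 × 12.3/√78
  = 1.645 × 1.392701
  = 2.2910

Rounded to 2 decimal places:

2.29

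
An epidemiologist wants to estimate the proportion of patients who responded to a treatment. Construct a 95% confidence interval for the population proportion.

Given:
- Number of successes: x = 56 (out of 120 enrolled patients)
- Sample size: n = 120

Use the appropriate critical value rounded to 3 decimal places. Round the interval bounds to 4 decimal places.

Sample proportion: p̂ = 56/120 = 0.466667

Check conditions for normal approximation:
  np̂ = 56 ≥ 10 ✓
  n(1-p̂) = 64 ≥ 10 ✓

The sample is large enough, so use a z-interval (normal approximation) for the proportion.

For 95% confidence, z* = 1.96 (from standard normal table)

Standard error: SE = √(p̂(1-p̂)/n) = √(0.466667×0.533333/120) = 0.04554200

Margin of error: E = z* × SE = 1.96 × 0.04554200 = 0.089262

Z-interval: p̂ ± E = 0.466667 ± 0.089262 = (0.377404, 0.555929)

Rounded to 4 decimal places:

(0.3774, 0.5559)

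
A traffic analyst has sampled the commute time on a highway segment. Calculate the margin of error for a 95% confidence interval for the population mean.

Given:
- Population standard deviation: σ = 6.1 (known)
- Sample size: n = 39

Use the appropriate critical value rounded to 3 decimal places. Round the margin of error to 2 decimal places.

The population standard deviation σ is known, so use the z-interval margin of error formula.

For 95% confidence, z* = 1.96 (from standard normal table)

Margin of error formula for z-interval: E = z* × σ/√n

E = 1.96 × 6.1/√39
  = 1.96 × 0.976782
  = 1.9145

Rounded to 2 decimal places:

1.91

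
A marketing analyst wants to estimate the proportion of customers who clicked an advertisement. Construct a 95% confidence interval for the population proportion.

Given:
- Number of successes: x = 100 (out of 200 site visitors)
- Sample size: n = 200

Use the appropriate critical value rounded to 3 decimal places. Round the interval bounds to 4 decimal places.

Sample proportion: p̂ = 100/200 = 0.500000

Check conditions for normal approximation:
  np̂ = 100 ≥ 10 ✓
  n(1-p̂) = 100 ≥ 10 ✓

The sample is large enough, so use a z-interval (normal approximation) for the proportion.

For 95% confidence, z* = 1.96 (from standard normal table)

Standard error: SE = √(p̂(1-p̂)/n) = √(0.500000×0.500000/200) = 0.03535534

Margin of error: E = z* × SE = 1.96 × 0.03535534 = 0.069296

Z-interval: p̂ ± E = 0.500000 ± 0.069296 = (0.430704, 0.569296)

Rounded to 4 decimal places:

(0.4307, 0.5693)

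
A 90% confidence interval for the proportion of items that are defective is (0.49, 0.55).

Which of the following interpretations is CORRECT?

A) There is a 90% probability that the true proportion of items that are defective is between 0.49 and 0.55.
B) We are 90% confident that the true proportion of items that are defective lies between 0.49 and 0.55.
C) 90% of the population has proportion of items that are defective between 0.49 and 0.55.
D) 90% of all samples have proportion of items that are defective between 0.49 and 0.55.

A confidence interval represents our confidence in the procedure, not a probability statement about the parameter.

Key concept: If we repeated this sampling process many times and computed a 90% CI each time, about 90% of those intervals would contain the true population parameter.

For this specific interval (0.49, 0.55):
- Midpoint (point estimate): 0.52
- Margin of error: 0.03

The correct interpretation is the one stating confidence that the true parameter lies in the interval — option B.

B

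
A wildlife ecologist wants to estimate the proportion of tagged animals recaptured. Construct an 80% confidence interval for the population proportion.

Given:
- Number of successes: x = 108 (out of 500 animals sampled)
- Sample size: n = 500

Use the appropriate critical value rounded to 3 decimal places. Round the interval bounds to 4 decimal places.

Sample proportion: p̂ = 108/500 = 0.216000

Check conditions for normal approximation:
  np̂ = 108 ≥ 10 ✓
  n(1-p̂) = 392 ≥ 10 ✓

The sample is large enough, so use a z-interval (normal approximation) for the proportion.

For 80% confidence, z* = 1.282 (from standard normal table)

Standard error: SE = √(p̂(1-p̂)/n) = √(0.216000×0.784000/500) = 0.01840348

Margin of error: E = z* × SE = 1.282 × 0.01840348 = 0.023593

Z-interval: p̂ ± E = 0.216000 ± 0.023593 = (0.192407, 0.239593)

Rounded to 4 decimal places:

(0.1924, 0.2396)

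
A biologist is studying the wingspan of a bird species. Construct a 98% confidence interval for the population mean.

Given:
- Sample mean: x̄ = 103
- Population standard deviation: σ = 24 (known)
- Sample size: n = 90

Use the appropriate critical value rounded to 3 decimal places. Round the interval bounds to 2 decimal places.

The population standard deviation σ is known, so use a z-interval (standard normal critical value).

For 98% confidence, z* = 2.326 (from standard normal table)

Standard error: SE = σ/√n = 24/√90 = 2.529822

Margin of error: E = z* × SE = 2.326 × 2.529822 = 5.8844

Z-interval: x̄ ± E = 103 ± 5.8844 = (97.1156, 108.8844)

Rounded to 2 decimal places:

(97.12, 108.88)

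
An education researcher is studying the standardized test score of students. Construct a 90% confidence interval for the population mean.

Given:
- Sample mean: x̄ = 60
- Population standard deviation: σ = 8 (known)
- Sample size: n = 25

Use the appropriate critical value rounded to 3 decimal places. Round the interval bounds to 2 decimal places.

The population standard deviation σ is known, so use a z-interval (standard normal critical value).

For 90% confidence, z* = 1.645 (from standard normal table)

Standard error: SE = σ/√n = 8/√25 = 1.600000

Margin of error: E = z* × SE = 1.645 × 1.600000 = 2.6320

Z-interval: x̄ ± E = 60 ± 2.6320 = (57.3680, 62.6320)

Rounded to 2 decimal places:

(57.37, 62.63)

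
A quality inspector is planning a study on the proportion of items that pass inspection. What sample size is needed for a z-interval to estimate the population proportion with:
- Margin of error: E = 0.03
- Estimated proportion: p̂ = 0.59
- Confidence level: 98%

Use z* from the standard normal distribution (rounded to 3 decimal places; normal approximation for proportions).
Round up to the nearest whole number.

Using z* for proportion z-interval (normal approximation).

For 98% confidence, z* = 2.326 (from standard normal table)

Sample size formula for proportion z-interval: n = z*²p̂(1-p̂)/E²

n = 2.326² × 0.59 × 0.41 / 0.03²
  = 5.410276 × 0.2419 / 0.0009
  = 1454.1620

Round up to the nearest whole number: n = 1455

1455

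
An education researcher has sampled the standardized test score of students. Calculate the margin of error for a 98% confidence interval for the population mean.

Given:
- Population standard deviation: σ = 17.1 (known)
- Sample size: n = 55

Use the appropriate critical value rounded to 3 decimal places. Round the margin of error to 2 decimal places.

The population standard deviation σ is known, so use the z-interval margin of error formula.

For 98% confidence, z* = 2.326 (from standard normal table)

Margin of error formula for z-interval: E = z* × σ/√n

E = 2.326 × 17.1/√55
  = 2.326 × 2.305764
  = 5.3632

Rounded to 2 decimal places:

5.36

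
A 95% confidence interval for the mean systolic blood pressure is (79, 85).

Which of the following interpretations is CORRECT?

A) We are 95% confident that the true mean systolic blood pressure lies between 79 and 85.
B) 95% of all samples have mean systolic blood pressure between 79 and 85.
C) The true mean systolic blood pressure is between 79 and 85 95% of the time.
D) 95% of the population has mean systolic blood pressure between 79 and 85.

A confidence interval represents our confidence in the procedure, not a probability statement about the parameter.

Key concept: If we repeated this sampling process many times and computed a 95% CI each time, about 95% of those intervals would contain the true population parameter.

For this specific interval (79, 85):
- Midpoint (point estimate): 82
- Margin of error: 3

The correct interpretation is the one stating confidence that the true parameter lies in the interval — option A.

A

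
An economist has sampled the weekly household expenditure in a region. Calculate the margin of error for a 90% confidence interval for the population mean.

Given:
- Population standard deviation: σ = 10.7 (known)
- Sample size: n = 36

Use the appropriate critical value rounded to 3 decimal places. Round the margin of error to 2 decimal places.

The population standard deviation σ is known, so use the z-interval margin of error formula.

For 90% confidence, z* = 1.645 (from standard normal table)

Margin of error formula for z-interval: E = z* × σ/√n

E = 1.645 × 10.7/√36
  = 1.645 × 1.783333
  = 2.9336

Rounded to 2 decimal places:

2.93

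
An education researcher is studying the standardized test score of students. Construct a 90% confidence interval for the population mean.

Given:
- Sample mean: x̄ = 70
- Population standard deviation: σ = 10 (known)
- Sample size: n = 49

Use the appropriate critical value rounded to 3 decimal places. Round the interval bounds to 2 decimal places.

The population standard deviation σ is known, so use a z-interval (standard normal critical value).

For 90% confidence, z* = 1.645 (from standard normal table)

Standard error: SE = σ/√n = 10/√49 = 1.428571

Margin of error: E = z* × SE = 1.645 × 1.428571 = 2.3500

Z-interval: x̄ ± E = 70 ± 2.3500 = (67.6500, 72.3500)

Rounded to 2 decimal places:

(67.65, 72.35)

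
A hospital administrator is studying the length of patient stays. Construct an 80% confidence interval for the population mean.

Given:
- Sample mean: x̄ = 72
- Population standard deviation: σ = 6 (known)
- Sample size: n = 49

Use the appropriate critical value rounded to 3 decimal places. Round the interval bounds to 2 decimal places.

The population standard deviation σ is known, so use a z-interval (standard normal critical value).

For 80% confidence, z* = 1.282 (from standard normal table)

Standard error: SE = σ/√n = 6/√49 = 0.857143

Margin of error: E = z* × SE = 1.282 × 0.857143 = 1.0989

Z-interval: x̄ ± E = 72 ± 1.0989 = (70.9011, 73.0989)

Rounded to 2 decimal places:

(70.90, 73.10)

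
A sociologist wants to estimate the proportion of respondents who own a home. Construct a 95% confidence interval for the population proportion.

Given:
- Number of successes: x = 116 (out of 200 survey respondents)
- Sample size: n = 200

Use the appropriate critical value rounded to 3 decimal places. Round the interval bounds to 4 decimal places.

Sample proportion: p̂ = 116/200 = 0.580000

Check conditions for normal approximation:
  np̂ = 116 ≥ 10 ✓
  n(1-p̂) = 84 ≥ 10 ✓

The sample is large enough, so use a z-interval (normal approximation) for the proportion.

For 95% confidence, z* = 1.96 (from standard normal table)

Standard error: SE = √(p̂(1-p̂)/n) = √(0.580000×0.420000/200) = 0.03489986

Margin of error: E = z* × SE = 1.96 × 0.03489986 = 0.068404

Z-interval: p̂ ± E = 0.580000 ± 0.068404 = (0.511596, 0.648404)

Rounded to 4 decimal places:

(0.5116, 0.6484)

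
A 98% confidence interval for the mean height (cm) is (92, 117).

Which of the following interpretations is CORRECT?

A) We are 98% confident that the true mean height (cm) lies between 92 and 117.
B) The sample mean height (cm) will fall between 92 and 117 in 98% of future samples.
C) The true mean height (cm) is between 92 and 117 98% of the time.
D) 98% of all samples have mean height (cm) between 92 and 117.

A confidence interval represents our confidence in the procedure, not a probability statement about the parameter.

Key concept: If we repeated this sampling process many times and computed a 98% CI each time, about 98% of those intervals would contain the true population parameter.

For this specific interval (92, 117):
- Midpoint (point estimate): 104.5
- Margin of error: 12.5

The correct interpretation is the one stating confidence that the true parameter lies in the interval — option A.

A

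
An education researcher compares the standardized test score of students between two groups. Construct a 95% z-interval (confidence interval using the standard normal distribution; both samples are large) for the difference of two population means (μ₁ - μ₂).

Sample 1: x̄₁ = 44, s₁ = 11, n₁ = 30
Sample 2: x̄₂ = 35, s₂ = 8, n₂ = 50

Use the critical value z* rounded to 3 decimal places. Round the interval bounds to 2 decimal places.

Both samples are large (n₁ = 30 ≥ 30, n₂ = 50 ≥ 30), so a z-interval for the difference of means applies.

Point estimate: x̄₁ - x̄₂ = 44 - 35 = 9

Standard error: SE = √(s₁²/n₁ + s₂²/n₂)
= √(11²/30 + 8²/50)
= √(4.033333 + 1.280000)
= 2.305067

For 95% confidence, z* = 1.96 (from standard normal table)
Margin of error: E = z* × SE = 1.96 × 2.305067 = 4.5179

Z-interval: (x̄₁ - x̄₂) ± E = 9 ± 4.5179 = (4.4821, 13.5179)

Rounded to 2 decimal places:

(4.48, 13.52)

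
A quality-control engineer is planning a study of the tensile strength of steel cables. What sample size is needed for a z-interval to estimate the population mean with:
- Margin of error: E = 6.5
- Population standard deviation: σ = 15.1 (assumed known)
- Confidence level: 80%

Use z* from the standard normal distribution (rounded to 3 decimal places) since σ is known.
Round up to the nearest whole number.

Using z* since population σ is known (z-interval formula).

For 80% confidence, z* = 1.282 (from standard normal table)

Sample size formula for z-interval: n = (z*σ/E)²

n = (1.282 × 15.1 / 6.5)²
  = (2.978185)²
  = 8.8696

Round up to the nearest whole number: n = 9

9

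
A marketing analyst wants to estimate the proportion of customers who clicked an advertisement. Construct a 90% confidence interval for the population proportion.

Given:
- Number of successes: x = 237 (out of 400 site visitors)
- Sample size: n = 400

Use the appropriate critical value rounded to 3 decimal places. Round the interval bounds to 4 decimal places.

Sample proportion: p̂ = 237/400 = 0.592500

Check conditions for normal approximation:
  np̂ = 237 ≥ 10 ✓
  n(1-p̂) = 163 ≥ 10 ✓

The sample is large enough, so use a z-interval (normal approximation) for the proportion.

For 90% confidence, z* = 1.645 (from standard normal table)

Standard error: SE = √(p̂(1-p̂)/n) = √(0.592500×0.407500/400) = 0.02456846

Margin of error: E = z* × SE = 1.645 × 0.02456846 = 0.040415

Z-interval: p̂ ± E = 0.592500 ± 0.040415 = (0.552085, 0.632915)

Rounded to 4 decimal places:

(0.5521, 0.6329)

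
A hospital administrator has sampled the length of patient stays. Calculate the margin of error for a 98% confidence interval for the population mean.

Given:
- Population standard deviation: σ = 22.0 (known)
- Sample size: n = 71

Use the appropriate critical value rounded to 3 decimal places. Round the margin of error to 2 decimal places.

The population standard deviation σ is known, so use the z-interval margin of error formula.

For 98% confidence, z* = 2.326 (from standard normal table)

Margin of error formula for z-interval: E = z* × σ/√n

E = 2.326 × 22.0/√71
  = 2.326 × 2.610920
  = 6.0730

Rounded to 2 decimal places:

6.07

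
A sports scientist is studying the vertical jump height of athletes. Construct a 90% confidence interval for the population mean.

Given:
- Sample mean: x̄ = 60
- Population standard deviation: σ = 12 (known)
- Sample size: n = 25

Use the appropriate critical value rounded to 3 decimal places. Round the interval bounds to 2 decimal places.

The population standard deviation σ is known, so use a z-interval (standard normal critical value).

For 90% confidence, z* = 1.645 (from standard normal table)

Standard error: SE = σ/√n = 12/√25 = 2.400000

Margin of error: E = z* × SE = 1.645 × 2.400000 = 3.9480

Z-interval: x̄ ± E = 60 ± 3.9480 = (56.0520, 63.9480)

Rounded to 2 decimal places:

(56.05, 63.95)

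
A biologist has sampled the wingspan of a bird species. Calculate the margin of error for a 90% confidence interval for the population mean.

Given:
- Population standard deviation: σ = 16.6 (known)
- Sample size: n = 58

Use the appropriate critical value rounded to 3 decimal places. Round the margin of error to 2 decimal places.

The population standard deviation σ is known, so use the z-interval margin of error formula.

For 90% confidence, z* = 1.645 (from standard normal table)

Margin of error formula for z-interval: E = z* × σ/√n

E = 1.645 × 16.6/√58
  = 1.645 × 2.179687
  = 3.5856

Rounded to 2 decimal places:

3.59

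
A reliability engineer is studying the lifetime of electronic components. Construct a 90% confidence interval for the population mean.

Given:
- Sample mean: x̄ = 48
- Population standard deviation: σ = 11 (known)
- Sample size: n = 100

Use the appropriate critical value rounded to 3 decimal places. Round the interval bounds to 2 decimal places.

The population standard deviation σ is known, so use a z-interval (standard normal critical value).

For 90% confidence, z* = 1.645 (from standard normal table)

Standard error: SE = σ/√n = 11/√100 = 1.100000

Margin of error: E = z* × SE = 1.645 × 1.100000 = 1.8095

Z-interval: x̄ ± E = 48 ± 1.8095 = (46.1905, 49.8095)

Rounded to 2 decimal places:

(46.19, 49.81)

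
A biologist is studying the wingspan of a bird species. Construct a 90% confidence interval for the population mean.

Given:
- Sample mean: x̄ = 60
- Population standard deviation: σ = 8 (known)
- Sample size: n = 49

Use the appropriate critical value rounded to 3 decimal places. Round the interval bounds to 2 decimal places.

The population standard deviation σ is known, so use a z-interval (standard normal critical value).

For 90% confidence, z* = 1.645 (from standard normal table)

Standard error: SE = σ/√n = 8/√49 = 1.142857

Margin of error: E = z* × SE = 1.645 × 1.142857 = 1.8800

Z-interval: x̄ ± E = 60 ± 1.8800 = (58.1200, 61.8800)

Rounded to 2 decimal places:

(58.12, 61.88)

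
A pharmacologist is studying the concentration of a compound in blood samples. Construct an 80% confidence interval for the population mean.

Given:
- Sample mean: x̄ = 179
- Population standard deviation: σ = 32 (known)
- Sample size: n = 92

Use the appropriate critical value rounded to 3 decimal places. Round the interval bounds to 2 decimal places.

The population standard deviation σ is known, so use a z-interval (standard normal critical value).

For 80% confidence, z* = 1.282 (from standard normal table)

Standard error: SE = σ/√n = 32/√92 = 3.336231

Margin of error: E = z* × SE = 1.282 × 3.336231 = 4.2770

Z-interval: x̄ ± E = 179 ± 4.2770 = (174.7230, 183.2770)

Rounded to 2 decimal places:

(174.72, 183.28)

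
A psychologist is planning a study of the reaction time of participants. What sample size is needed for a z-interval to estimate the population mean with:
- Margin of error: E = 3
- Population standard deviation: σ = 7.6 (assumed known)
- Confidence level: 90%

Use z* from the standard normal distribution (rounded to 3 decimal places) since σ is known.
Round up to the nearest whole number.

Using z* since population σ is known (z-interval formula).

For 90% confidence, z* = 1.645 (from standard normal table)

Sample size formula for z-interval: n = (z*σ/E)²

n = (1.645 × 7.6 / 3)²
  = (4.167333)²
  = 17.3667

Round up to the nearest whole number: n = 18

18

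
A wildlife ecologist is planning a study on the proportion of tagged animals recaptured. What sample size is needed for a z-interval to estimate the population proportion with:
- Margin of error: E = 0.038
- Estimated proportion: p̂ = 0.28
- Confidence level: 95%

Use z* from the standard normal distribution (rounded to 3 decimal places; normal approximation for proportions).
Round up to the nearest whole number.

Using z* for proportion z-interval (normal approximation).

For 95% confidence, z* = 1.96 (from standard normal table)

Sample size formula for proportion z-interval: n = z*²p̂(1-p̂)/E²

n = 1.96² × 0.28 × 0.72 / 0.038²
  = 3.8416 × 0.2016 / 0.001444
  = 536.3342

Round up to the nearest whole number: n = 537

537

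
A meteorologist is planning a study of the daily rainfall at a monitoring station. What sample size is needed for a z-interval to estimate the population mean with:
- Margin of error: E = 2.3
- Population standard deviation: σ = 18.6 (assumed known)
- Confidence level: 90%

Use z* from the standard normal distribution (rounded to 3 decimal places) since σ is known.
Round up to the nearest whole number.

Using z* since population σ is known (z-interval formula).

For 90% confidence, z* = 1.645 (from standard normal table)

Sample size formula for z-interval: n = (z*σ/E)²

n = (1.645 × 18.6 / 2.3)²
  = (13.303043)²
  = 176.9710

Round up to the nearest whole number: n = 177

177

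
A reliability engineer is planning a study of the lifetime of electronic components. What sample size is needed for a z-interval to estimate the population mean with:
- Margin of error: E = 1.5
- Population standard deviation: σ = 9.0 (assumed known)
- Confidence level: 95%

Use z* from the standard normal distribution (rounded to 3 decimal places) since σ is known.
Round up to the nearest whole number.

Using z* since population σ is known (z-interval formula).

For 95% confidence, z* = 1.96 (from standard normal table)

Sample size formula for z-interval: n = (z*σ/E)²

n = (1.96 × 9.0 / 1.5)²
  = (11.760000)²
  = 138.2976

Round up to the nearest whole number: n = 139

139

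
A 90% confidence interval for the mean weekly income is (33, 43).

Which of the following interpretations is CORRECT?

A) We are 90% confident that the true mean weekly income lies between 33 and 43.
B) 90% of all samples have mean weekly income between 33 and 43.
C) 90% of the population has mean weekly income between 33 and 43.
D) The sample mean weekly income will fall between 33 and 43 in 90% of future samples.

A confidence interval represents our confidence in the procedure, not a probability statement about the parameter.

Key concept: If we repeated this sampling process many times and computed a 90% CI each time, about 90% of those intervals would contain the true population parameter.

For this specific interval (33, 43):
- Midpoint (point estimate): 38
- Margin of error: 5

The correct interpretation is the one stating confidence that the true parameter lies in the interval — option A.

A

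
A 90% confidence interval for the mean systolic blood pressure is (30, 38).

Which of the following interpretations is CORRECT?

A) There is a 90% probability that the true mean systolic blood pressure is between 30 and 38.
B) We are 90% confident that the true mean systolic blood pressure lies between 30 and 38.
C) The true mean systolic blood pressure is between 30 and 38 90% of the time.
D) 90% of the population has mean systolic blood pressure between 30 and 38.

A confidence interval represents our confidence in the procedure, not a probability statement about the parameter.

Key concept: If we repeated this sampling process many times and computed a 90% CI each time, about 90% of those intervals would contain the true population parameter.

For this specific interval (30, 38):
- Midpoint (point estimate): 34
- Margin of error: 4

The correct interpretation is the one stating confidence that the true parameter lies in the interval — option B.

B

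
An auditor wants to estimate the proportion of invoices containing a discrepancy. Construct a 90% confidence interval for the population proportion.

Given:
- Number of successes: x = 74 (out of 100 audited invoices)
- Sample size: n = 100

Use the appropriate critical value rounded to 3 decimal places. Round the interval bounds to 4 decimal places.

Sample proportion: p̂ = 74/100 = 0.740000

Check conditions for normal approximation:
  np̂ = 74 ≥ 10 ✓
  n(1-p̂) = 26 ≥ 10 ✓

The sample is large enough, so use a z-interval (normal approximation) for the proportion.

For 90% confidence, z* = 1.645 (from standard normal table)

Standard error: SE = √(p̂(1-p̂)/n) = √(0.740000×0.260000/100) = 0.04386342

Margin of error: E = z* × SE = 1.645 × 0.04386342 = 0.072155

Z-interval: p̂ ± E = 0.740000 ± 0.072155 = (0.667845, 0.812155)

Rounded to 4 decimal places:

(0.6678, 0.8122)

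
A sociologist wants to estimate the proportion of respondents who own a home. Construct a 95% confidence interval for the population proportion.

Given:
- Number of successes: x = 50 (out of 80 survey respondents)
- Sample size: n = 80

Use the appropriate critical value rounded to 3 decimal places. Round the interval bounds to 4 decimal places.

Sample proportion: p̂ = 50/80 = 0.625000

Check conditions for normal approximation:
  np̂ = 50 ≥ 10 ✓
  n(1-p̂) = 30 ≥ 10 ✓

The sample is large enough, so use a z-interval (normal approximation) for the proportion.

For 95% confidence, z* = 1.96 (from standard normal table)

Standard error: SE = √(p̂(1-p̂)/n) = √(0.625000×0.375000/80) = 0.05412659

Margin of error: E = z* × SE = 1.96 × 0.05412659 = 0.106088

Z-interval: p̂ ± E = 0.625000 ± 0.106088 = (0.518912, 0.731088)

Rounded to 4 decimal places:

(0.5189, 0.7311)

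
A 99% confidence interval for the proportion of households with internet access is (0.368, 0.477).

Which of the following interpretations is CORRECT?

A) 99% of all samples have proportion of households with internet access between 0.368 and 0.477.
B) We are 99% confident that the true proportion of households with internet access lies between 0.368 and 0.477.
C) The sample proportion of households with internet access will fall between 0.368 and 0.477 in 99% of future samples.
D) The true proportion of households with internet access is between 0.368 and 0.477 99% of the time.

A confidence interval represents our confidence in the procedure, not a probability statement about the parameter.

Key concept: If we repeated this sampling process many times and computed a 99% CI each time, about 99% of those intervals would contain the true population parameter.

For this specific interval (0.368, 0.477):
- Midpoint (point estimate): 0.4225
- Margin of error: 0.0545

The correct interpretation is the one stating confidence that the true parameter lies in the interval — option B.

B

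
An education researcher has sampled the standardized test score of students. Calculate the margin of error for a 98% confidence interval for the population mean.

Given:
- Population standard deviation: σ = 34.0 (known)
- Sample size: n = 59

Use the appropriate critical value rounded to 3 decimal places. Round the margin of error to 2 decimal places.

The population standard deviation σ is known, so use the z-interval margin of error formula.

For 98% confidence, z* = 2.326 (from standard normal table)

Margin of error formula for z-interval: E = z* × σ/√n

E = 2.326 × 34.0/√59
  = 2.326 × 4.426423
  = 10.2959

Rounded to 2 decimal places:

10.30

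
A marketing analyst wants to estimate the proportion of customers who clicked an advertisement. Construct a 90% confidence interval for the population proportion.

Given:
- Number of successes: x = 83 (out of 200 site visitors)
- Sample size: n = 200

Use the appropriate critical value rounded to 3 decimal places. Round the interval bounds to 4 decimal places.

Sample proportion: p̂ = 83/200 = 0.415000

Check conditions for normal approximation:
  np̂ = 83 ≥ 10 ✓
  n(1-p̂) = 117 ≥ 10 ✓

The sample is large enough, so use a z-interval (normal approximation) for the proportion.

For 90% confidence, z* = 1.645 (from standard normal table)

Standard error: SE = √(p̂(1-p̂)/n) = √(0.415000×0.585000/200) = 0.03484071

Margin of error: E = z* × SE = 1.645 × 0.03484071 = 0.057313

Z-interval: p̂ ± E = 0.415000 ± 0.057313 = (0.357687, 0.472313)

Rounded to 4 decimal places:

(0.3577, 0.4723)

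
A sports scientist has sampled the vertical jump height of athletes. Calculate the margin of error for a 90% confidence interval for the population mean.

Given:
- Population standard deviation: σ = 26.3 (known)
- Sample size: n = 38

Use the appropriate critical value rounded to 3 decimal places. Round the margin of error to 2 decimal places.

The population standard deviation σ is known, so use the z-interval margin of error formula.

For 90% confidence, z* = 1.645 (from standard normal table)

Margin of error formula for z-interval: E = z* × σ/√n

E = 1.645 × 26.3/√38
  = 1.645 × 4.266423
  = 7.0183

Rounded to 2 decimal places:

7.02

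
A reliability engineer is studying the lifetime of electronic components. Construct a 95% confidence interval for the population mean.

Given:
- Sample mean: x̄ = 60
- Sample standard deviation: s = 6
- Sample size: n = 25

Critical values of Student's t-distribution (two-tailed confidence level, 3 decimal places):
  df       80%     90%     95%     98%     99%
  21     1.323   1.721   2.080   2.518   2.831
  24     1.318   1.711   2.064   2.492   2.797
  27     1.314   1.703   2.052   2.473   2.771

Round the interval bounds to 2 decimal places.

The population standard deviation σ is unknown (only the sample standard deviation s is given), so use a t-interval with df = n - 1 = 25 - 1 = 24.

For 95% confidence with df = 24, t* = 2.064 (from t-table)

Standard error: SE = s/√n = 6/√25 = 1.200000

Margin of error: E = t* × SE = 2.064 × 1.200000 = 2.4768

T-interval: x̄ ± E = 60 ± 2.4768 = (57.5232, 62.4768)

Rounded to 2 decimal places:

(57.52, 62.48)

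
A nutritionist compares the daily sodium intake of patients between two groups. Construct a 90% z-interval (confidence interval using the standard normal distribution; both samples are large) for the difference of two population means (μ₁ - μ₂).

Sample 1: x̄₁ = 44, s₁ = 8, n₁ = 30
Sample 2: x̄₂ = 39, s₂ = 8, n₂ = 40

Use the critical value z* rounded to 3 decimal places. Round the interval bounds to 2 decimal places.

Both samples are large (n₁ = 30 ≥ 30, n₂ = 40 ≥ 30), so a z-interval for the difference of means applies.

Point estimate: x̄₁ - x̄₂ = 44 - 39 = 5

Standard error: SE = √(s₁²/n₁ + s₂²/n₂)
= √(8²/30 + 8²/40)
= √(2.133333 + 1.600000)
= 1.932184

For 90% confidence, z* = 1.645 (from standard normal table)
Margin of error: E = z* × SE = 1.645 × 1.932184 = 3.1784

Z-interval: (x̄₁ - x̄₂) ± E = 5 ± 3.1784 = (1.8216, 8.1784)

Rounded to 2 decimal places:

(1.82, 8.18)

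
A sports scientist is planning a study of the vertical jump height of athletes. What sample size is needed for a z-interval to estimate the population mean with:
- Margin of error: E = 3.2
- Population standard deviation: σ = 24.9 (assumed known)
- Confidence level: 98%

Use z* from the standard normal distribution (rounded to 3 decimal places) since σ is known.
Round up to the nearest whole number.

Using z* since population σ is known (z-interval formula).

For 98% confidence, z* = 2.326 (from standard normal table)

Sample size formula for z-interval: n = (z*σ/E)²

n = (2.326 × 24.9 / 3.2)²
  = (18.099187)²
  = 327.5806

Round up to the nearest whole number: n = 328

328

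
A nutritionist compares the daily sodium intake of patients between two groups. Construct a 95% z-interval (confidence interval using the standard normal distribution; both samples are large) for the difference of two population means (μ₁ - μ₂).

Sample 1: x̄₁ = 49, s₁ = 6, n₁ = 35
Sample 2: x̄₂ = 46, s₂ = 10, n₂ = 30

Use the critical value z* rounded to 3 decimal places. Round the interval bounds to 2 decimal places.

Both samples are large (n₁ = 35 ≥ 30, n₂ = 30 ≥ 30), so a z-interval for the difference of means applies.

Point estimate: x̄₁ - x̄₂ = 49 - 46 = 3

Standard error: SE = √(s₁²/n₁ + s₂²/n₂)
= √(6²/35 + 10²/30)
= √(1.028571 + 3.333333)
= 2.088517

For 95% confidence, z* = 1.96 (from standard normal table)
Margin of error: E = z* × SE = 1.96 × 2.088517 = 4.0935

Z-interval: (x̄₁ - x̄₂) ± E = 3 ± 4.0935 = (-1.0935, 7.0935)

Rounded to 2 decimal places:

(-1.09, 7.09)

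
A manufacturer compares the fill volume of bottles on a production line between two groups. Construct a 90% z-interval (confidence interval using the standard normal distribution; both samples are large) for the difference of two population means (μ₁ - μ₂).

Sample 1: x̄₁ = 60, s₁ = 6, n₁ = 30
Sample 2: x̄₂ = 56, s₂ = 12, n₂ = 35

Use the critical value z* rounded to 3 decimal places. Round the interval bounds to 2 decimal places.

Both samples are large (n₁ = 30 ≥ 30, n₂ = 35 ≥ 30), so a z-interval for the difference of means applies.

Point estimate: x̄₁ - x̄₂ = 60 - 56 = 4

Standard error: SE = √(s₁²/n₁ + s₂²/n₂)
= √(6²/30 + 12²/35)
= √(1.200000 + 4.114286)
= 2.305273

For 90% confidence, z* = 1.645 (from standard normal table)
Margin of error: E = z* × SE = 1.645 × 2.305273 = 3.7922

Z-interval: (x̄₁ - x̄₂) ± E = 4 ± 3.7922 = (0.2078, 7.7922)

Rounded to 2 decimal places:

(0.21, 7.79)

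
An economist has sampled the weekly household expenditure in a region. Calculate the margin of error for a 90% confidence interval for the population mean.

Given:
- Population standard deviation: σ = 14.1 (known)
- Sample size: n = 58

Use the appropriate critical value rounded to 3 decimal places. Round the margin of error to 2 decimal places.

The population standard deviation σ is known, so use the z-interval margin of error formula.

For 90% confidence, z* = 1.645 (from standard normal table)

Margin of error formula for z-interval: E = z* × σ/√n

E = 1.645 × 14.1/√58
  = 1.645 × 1.851421
  = 3.0456

Rounded to 2 decimal places:

3.05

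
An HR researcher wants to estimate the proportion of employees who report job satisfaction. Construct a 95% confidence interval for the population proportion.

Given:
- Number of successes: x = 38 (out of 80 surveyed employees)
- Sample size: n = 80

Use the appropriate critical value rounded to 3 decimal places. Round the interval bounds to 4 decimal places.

Sample proportion: p̂ = 38/80 = 0.475000

Check conditions for normal approximation:
  np̂ = 38 ≥ 10 ✓
  n(1-p̂) = 42 ≥ 10 ✓

The sample is large enough, so use a z-interval (normal approximation) for the proportion.

For 95% confidence, z* = 1.96 (from standard normal table)

Standard error: SE = √(p̂(1-p̂)/n) = √(0.475000×0.525000/80) = 0.05583178

Margin of error: E = z* × SE = 1.96 × 0.05583178 = 0.109430

Z-interval: p̂ ± E = 0.475000 ± 0.109430 = (0.365570, 0.584430)

Rounded to 4 decimal places:

(0.3656, 0.5844)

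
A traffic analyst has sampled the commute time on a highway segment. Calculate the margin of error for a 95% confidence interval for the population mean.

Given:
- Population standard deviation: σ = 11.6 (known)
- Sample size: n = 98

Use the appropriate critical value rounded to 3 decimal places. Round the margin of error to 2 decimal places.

The population standard deviation σ is known, so use the z-interval margin of error formula.

For 95% confidence, z* = 1.96 (from standard normal table)

Margin of error formula for z-interval: E = z* × σ/√n

E = 1.96 × 11.6/√98
  = 1.96 × 1.171777
  = 2.2967

Rounded to 2 decimal places:

2.30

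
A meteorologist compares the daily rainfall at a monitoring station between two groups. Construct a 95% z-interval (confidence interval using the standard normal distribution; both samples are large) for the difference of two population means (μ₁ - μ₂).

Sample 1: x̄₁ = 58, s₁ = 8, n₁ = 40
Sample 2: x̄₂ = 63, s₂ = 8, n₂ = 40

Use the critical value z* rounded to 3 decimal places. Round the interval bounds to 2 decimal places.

Both samples are large (n₁ = 40 ≥ 30, n₂ = 40 ≥ 30), so a z-interval for the difference of means applies.

Point estimate: x̄₁ - x̄₂ = 58 - 63 = -5

Standard error: SE = √(s₁²/n₁ + s₂²/n₂)
= √(8²/40 + 8²/40)
= √(1.600000 + 1.600000)
= 1.788854

For 95% confidence, z* = 1.96 (from standard normal table)
Margin of error: E = z* × SE = 1.96 × 1.788854 = 3.5062

Z-interval: (x̄₁ - x̄₂) ± E = -5 ± 3.5062 = (-8.5062, -1.4938)

Rounded to 2 decimal places:

(-8.51, -1.49)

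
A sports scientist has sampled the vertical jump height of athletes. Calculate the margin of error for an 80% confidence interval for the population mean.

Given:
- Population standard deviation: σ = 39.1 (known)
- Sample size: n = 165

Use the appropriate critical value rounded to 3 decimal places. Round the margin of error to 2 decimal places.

The population standard deviation σ is known, so use the z-interval margin of error formula.

For 80% confidence, z* = 1.282 (from standard normal table)

Margin of error formula for z-interval: E = z* × σ/√n

E = 1.282 × 39.1/√165
  = 1.282 × 3.043931
  = 3.9023

Rounded to 2 decimal places:

3.90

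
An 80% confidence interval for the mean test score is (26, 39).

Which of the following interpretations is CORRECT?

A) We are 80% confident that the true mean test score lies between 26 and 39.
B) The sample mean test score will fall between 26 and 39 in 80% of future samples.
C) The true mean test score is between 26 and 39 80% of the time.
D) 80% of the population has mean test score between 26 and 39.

A confidence interval represents our confidence in the procedure, not a probability statement about the parameter.

Key concept: If we repeated this sampling process many times and computed an 80% CI each time, about 80% of those intervals would contain the true population parameter.

For this specific interval (26, 39):
- Midpoint (point estimate): 32.5
- Margin of error: 6.5

The correct interpretation is the one stating confidence that the true parameter lies in the interval — option A.

A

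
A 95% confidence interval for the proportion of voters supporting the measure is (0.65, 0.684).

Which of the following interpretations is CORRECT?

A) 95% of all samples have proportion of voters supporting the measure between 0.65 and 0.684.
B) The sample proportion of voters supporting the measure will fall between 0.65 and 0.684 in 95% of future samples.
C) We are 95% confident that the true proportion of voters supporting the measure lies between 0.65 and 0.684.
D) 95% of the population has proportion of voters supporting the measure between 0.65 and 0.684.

A confidence interval represents our confidence in the procedure, not a probability statement about the parameter.

Key concept: If we repeated this sampling process many times and computed a 95% CI each time, about 95% of those intervals would contain the true population parameter.

For this specific interval (0.65, 0.684):
- Midpoint (point estimate): 0.667
- Margin of error: 0.017

The correct interpretation is the one stating confidence that the true parameter lies in the interval — option C.

C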